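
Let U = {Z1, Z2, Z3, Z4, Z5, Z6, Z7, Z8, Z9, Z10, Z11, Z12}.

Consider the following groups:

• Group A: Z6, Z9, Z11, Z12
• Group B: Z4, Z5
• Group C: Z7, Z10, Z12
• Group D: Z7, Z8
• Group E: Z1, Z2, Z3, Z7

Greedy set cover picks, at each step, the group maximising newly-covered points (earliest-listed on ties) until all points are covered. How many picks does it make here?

Greedy: pick A (covers 4 new) → pick E (covers 4 new) → pick B (covers 2 new) → pick C (covers 1 new) → pick D (covers 1 new). Total picks: 5.

5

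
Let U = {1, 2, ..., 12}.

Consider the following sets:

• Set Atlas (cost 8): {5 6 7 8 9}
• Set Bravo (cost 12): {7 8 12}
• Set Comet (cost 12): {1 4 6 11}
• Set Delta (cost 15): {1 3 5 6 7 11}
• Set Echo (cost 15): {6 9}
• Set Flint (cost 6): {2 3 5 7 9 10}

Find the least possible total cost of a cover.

Bravo, Comet, Flint together cover every point (Bravo ∪ Comet ∪ Flint = {1, 2, 3, 4, 5, 6, 7, 8, 9, 10, 11, 12}); total cost 12 + 12 + 6 = 30.
No covering selection has total cost below 30.

30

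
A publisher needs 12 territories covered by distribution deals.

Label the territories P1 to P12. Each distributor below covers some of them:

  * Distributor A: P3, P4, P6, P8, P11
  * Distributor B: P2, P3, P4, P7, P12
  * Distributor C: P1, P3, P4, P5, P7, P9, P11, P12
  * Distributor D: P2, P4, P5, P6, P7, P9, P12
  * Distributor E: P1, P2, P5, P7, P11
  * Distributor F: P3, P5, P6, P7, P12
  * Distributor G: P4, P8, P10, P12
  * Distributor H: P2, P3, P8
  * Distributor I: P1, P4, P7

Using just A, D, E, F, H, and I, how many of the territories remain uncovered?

Union of A, D, E, F, H, I = {P1, P2, P3, P4, P5, P6, P7, P8, P9, P11, P12}.
Not covered: P10 — 1 territory.

1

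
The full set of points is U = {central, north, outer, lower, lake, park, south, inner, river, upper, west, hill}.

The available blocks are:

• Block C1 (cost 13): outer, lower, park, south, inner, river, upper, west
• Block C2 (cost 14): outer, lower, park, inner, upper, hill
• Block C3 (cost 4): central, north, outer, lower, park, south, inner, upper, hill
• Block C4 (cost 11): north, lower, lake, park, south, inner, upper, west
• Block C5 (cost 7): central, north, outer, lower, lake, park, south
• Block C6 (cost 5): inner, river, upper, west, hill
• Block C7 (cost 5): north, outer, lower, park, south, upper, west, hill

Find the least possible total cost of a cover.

12

C5, C6 together cover every point (C5 ∪ C6 = {central, north, outer, lower, lake, park, south, inner, river, upper, west, hill}); total cost 7 + 5 = 12.
The greedy pick C3, C6, C5 costs 16; no covering selection beats 12.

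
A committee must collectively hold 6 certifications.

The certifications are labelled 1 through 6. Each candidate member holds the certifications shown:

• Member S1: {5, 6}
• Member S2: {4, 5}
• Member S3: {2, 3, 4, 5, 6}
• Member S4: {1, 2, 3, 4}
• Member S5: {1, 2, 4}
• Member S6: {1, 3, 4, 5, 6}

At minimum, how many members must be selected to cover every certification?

Take {S3, S6}. Their union is {1, 2, 3, 4, 5, 6}, which is all 6 certifications.
No single member has all 6 certifications (the largest, S3, has 5), so 2 is optimal.

2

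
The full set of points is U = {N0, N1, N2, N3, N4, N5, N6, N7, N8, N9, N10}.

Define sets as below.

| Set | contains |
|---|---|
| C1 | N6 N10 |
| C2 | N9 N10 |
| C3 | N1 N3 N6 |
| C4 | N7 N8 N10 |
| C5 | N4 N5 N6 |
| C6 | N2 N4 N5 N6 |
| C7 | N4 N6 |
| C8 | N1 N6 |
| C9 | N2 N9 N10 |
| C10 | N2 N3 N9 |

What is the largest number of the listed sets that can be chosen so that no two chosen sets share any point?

3

C4, C8, C10 are pairwise disjoint (C4={N7,N8,N10}; C8={N1,N6}; C10={N2,N3,N9}).
Every remaining set overlaps one of these, and no 4 of the listed sets are pairwise disjoint, so 3 is the maximum.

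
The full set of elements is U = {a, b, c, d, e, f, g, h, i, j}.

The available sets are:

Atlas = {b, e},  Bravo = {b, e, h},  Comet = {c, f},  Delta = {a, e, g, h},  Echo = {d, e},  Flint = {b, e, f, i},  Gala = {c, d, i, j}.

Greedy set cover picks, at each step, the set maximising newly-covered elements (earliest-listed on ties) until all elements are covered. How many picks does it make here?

3

Greedy: pick Delta (covers 4 new) → pick Gala (covers 4 new) → pick Flint (covers 2 new). Total picks: 3.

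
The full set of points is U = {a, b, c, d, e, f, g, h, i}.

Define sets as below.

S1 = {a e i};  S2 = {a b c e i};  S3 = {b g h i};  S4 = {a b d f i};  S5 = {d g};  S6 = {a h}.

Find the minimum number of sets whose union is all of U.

3

Take {S2, S3, S4}. Their union is {a, b, c, d, e, f, g, h, i}, which is all 9 points.
Only S2 contains c, so S2 is forced; the remaining 4 points need at least 2 more sets (each remaining set adds at most 2) — so at least 3 sets are needed, and 3 is optimal.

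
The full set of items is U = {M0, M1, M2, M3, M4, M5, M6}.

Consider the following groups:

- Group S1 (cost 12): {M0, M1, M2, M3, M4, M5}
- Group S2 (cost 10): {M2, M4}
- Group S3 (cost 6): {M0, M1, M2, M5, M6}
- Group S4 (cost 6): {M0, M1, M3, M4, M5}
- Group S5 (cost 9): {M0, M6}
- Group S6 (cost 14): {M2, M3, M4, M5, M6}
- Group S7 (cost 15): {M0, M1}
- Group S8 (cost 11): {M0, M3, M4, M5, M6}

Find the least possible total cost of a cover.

S3, S4 together cover every item (S3 ∪ S4 = {M0, M1, M2, M3, M4, M5, M6}); total cost 6 + 6 = 12.
No covering selection has total cost below 12.

12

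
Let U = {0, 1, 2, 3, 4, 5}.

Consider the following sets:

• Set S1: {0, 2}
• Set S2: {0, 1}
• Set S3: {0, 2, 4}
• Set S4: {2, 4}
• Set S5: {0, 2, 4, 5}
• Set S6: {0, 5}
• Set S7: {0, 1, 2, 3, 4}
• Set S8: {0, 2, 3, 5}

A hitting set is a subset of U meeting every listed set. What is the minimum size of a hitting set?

2

The 2 elements {0, 2} hit every set.
The sets S4, S6 are pairwise disjoint, so any hitting set needs a separate element for each — at least 2. Hence 2 is optimal.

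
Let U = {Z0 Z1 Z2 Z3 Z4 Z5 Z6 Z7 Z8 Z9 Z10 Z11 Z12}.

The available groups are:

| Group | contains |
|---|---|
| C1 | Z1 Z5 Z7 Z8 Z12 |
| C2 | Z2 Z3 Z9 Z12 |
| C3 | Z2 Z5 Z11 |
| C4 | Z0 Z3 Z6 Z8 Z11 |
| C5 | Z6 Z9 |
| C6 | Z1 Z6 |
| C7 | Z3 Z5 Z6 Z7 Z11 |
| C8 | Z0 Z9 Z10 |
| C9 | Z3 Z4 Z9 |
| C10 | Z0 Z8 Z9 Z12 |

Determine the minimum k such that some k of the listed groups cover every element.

5

Take {C1, C2, C7, C8, C9}. Their union is {Z0, Z1, Z2, Z3, Z4, Z5, Z6, Z7, Z8, Z9, Z10, Z11, Z12}, which is all 13 elements.
No 4 of the 10 groups cover everything (all 210 combinations miss at least one element), so 5 is optimal.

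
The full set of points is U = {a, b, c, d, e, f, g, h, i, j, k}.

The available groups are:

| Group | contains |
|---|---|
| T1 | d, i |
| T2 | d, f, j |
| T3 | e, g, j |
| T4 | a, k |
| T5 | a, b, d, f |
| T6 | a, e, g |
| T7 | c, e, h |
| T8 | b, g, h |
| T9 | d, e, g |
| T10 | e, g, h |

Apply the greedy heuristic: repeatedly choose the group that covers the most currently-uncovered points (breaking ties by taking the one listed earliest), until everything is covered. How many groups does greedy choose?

Greedy: pick T5 (covers 4 new) → pick T3 (covers 3 new) → pick T7 (covers 2 new) → pick T1 (covers 1 new) → pick T4 (covers 1 new). Total picks: 5.

5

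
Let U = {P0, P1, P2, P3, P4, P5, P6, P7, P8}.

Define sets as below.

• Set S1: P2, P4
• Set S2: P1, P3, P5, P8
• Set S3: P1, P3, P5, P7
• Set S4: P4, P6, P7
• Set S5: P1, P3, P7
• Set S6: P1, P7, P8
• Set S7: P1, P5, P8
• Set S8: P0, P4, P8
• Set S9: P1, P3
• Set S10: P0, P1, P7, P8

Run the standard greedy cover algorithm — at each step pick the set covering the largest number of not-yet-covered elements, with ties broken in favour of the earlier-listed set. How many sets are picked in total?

Greedy: pick S2 (covers 4 new) → pick S4 (covers 3 new) → pick S1 (covers 1 new) → pick S8 (covers 1 new). Total picks: 4.

4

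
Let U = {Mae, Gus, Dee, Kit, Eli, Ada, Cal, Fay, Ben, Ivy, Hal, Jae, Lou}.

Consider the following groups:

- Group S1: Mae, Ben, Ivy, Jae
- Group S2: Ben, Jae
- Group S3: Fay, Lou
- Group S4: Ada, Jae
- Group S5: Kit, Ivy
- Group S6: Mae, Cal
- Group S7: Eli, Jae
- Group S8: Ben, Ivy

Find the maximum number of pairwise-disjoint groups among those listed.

S2, S3, S5, S6 are pairwise disjoint (S2={Ben,Jae}; S3={Fay,Lou}; S5={Kit,Ivy}; S6={Mae,Cal}).
Every remaining group overlaps one of these, and no 5 of the listed groups are pairwise disjoint, so 4 is the maximum.

4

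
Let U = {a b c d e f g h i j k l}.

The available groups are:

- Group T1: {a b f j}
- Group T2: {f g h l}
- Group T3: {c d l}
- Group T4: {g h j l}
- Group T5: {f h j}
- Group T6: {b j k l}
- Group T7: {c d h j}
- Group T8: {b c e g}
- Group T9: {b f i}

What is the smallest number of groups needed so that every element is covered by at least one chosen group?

T1, T6, T7, T8, and T9 cover everything between them: the union {a, b, c, d, e, f, g, h, i, j, k, l} is all of U.
No 4 of the 9 groups cover everything (all 126 combinations miss at least one element), so 5 is optimal.

5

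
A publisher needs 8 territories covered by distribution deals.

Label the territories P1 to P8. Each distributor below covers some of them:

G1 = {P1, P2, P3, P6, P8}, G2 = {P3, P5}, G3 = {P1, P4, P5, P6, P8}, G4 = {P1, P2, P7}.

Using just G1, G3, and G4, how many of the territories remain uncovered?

0

Union of G1, G3, G4 = {P1, P2, P3, P4, P5, P6, P7, P8} — that's every territory, so 0 are uncovered.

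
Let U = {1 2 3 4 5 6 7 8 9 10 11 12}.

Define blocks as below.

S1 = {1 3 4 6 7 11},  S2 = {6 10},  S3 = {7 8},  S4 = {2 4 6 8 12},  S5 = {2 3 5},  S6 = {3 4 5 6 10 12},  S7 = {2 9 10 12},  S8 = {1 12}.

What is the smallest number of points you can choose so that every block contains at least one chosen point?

H = {5, 6, 8, 12} meets every block (each contains at least one member of H), and |H| = 4.
The blocks S2, S3, S5, S8 are pairwise disjoint, so any hitting set needs a separate point for each — at least 4. Hence 4 is optimal.

4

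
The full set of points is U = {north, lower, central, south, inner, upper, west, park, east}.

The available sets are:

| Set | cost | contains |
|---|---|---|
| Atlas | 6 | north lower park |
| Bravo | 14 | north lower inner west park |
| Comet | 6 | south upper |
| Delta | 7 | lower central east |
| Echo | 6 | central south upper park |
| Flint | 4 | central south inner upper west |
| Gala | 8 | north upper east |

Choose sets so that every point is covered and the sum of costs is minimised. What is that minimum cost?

17

Atlas, Delta, Flint together cover every point (Atlas ∪ Delta ∪ Flint = {north, lower, central, south, inner, upper, west, park, east}); total cost 6 + 7 + 4 = 17.
No covering selection has total cost below 17.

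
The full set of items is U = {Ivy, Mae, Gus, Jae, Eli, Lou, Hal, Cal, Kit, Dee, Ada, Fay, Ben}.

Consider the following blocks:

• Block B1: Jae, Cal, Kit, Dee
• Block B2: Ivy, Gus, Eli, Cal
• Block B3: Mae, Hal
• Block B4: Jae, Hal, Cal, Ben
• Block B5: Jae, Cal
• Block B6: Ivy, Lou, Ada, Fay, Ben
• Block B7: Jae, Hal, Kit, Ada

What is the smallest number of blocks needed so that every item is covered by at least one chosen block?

Take {B1, B2, B3, B6}. Their union is {Ivy, Mae, Gus, Jae, Eli, Lou, Hal, Cal, Kit, Dee, Ada, Fay, Ben}, which is all 13 items.
Only B3 contains Mae, so B3 is forced; the remaining 11 items need at least 3 more blocks (each remaining block adds at most 5) — so at least 4 blocks are needed, and 4 is optimal.

4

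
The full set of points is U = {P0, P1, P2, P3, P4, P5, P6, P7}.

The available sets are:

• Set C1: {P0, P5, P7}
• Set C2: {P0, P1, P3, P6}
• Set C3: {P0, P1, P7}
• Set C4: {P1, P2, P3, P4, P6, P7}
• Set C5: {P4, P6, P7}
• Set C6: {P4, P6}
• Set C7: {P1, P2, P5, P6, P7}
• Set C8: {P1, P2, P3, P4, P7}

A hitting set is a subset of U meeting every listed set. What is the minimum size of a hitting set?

2

Take H = {P6, P7}. Each listed set contains at least one of these, so H is a hitting set of size 2.
The sets C1, C6 are pairwise disjoint, so any hitting set needs a separate point for each — at least 2. Hence 2 is optimal.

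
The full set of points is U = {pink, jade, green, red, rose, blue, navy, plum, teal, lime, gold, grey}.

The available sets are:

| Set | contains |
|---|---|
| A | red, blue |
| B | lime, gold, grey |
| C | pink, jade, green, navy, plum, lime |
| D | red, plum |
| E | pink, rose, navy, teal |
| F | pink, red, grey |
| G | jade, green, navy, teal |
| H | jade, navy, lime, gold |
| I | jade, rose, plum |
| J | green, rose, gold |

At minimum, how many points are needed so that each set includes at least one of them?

4

T = {red, plum, teal, gold} meets every set (each contains at least one member of T), and |T| = 4.
No choice of 3 points meets every set, so 4 is the minimum.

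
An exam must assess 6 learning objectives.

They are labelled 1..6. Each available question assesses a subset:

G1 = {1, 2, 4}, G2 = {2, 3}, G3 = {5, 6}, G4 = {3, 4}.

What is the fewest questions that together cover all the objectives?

G1 and G2 and G3 together: G1 ∪ G2 ∪ G3 = {1, 2, 3, 4, 5, 6} — every objective is covered.
Only G1 contains 1, so G1 is forced; the remaining 3 objectives need at least 2 more questions (each remaining question adds at most 2) — so at least 3 questions are needed, and 3 is optimal.

3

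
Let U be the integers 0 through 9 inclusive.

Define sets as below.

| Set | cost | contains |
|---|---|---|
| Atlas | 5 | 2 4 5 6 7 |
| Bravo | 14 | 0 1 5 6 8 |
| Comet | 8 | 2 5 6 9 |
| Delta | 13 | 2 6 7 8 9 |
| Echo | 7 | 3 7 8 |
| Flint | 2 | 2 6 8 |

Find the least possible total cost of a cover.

Atlas, Bravo, Comet, Echo together cover every element (Atlas ∪ Bravo ∪ Comet ∪ Echo = {0, 1, 2, 3, 4, 5, 6, 7, 8, 9}); total cost 5 + 14 + 8 + 7 = 34.
The greedy pick Flint, Atlas, Bravo, Echo, Comet costs 36; no covering selection beats 34.

34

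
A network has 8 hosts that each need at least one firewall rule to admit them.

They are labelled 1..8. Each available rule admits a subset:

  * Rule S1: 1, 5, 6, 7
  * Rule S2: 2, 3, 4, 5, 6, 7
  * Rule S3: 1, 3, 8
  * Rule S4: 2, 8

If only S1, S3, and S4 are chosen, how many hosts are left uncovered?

Union of S1, S3, S4 = {1, 2, 3, 5, 6, 7, 8}.
Not covered: 4 — 1 host.

1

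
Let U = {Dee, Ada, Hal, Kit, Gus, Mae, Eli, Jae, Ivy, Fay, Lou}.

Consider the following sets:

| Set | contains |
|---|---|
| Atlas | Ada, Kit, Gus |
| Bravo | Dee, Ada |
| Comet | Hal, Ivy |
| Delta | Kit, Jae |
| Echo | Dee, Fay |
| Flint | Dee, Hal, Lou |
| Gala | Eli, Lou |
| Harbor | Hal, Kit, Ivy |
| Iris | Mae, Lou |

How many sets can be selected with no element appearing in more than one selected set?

4

Atlas, Comet, Echo, Iris are pairwise disjoint (Atlas={Ada,Kit,Gus}; Comet={Hal,Ivy}; Echo={Dee,Fay}; Iris={Mae,Lou}).
Every remaining set overlaps one of these, and no 5 of the listed sets are pairwise disjoint, so 4 is the maximum.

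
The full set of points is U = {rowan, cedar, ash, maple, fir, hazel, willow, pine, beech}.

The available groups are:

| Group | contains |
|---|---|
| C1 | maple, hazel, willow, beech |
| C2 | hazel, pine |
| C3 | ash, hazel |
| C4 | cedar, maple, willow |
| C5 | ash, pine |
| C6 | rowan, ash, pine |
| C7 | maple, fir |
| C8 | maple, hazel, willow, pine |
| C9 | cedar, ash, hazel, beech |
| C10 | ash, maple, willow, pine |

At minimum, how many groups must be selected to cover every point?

Take {C1, C6, C7, C9}. Their union is {rowan, cedar, ash, maple, fir, hazel, willow, pine, beech}, which is all 9 points.
No 3 of the 10 groups cover everything (all 120 combinations miss at least one point), so 4 is optimal.

4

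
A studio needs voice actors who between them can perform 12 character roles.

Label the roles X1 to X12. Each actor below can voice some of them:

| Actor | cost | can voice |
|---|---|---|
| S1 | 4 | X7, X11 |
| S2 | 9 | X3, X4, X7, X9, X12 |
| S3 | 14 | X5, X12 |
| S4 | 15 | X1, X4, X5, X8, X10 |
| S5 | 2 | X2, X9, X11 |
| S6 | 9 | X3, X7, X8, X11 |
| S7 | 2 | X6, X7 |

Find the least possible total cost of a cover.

S2, S4, S5, S7 together cover every role (S2 ∪ S4 ∪ S5 ∪ S7 = {X1, X2, X3, X4, X5, X6, X7, X8, X9, X10, X11, X12}); total cost 9 + 15 + 2 + 2 = 28.
No covering selection has total cost below 28.

28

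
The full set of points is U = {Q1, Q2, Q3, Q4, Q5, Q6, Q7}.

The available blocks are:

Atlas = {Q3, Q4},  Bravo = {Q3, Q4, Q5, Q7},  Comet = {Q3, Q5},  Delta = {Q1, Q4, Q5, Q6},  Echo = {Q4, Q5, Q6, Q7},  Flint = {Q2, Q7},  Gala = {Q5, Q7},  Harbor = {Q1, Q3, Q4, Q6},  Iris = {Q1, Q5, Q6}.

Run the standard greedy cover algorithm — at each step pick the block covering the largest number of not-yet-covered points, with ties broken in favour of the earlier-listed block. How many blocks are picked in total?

Greedy: pick Bravo (covers 4 new) → pick Delta (covers 2 new) → pick Flint (covers 1 new). Total picks: 3.

3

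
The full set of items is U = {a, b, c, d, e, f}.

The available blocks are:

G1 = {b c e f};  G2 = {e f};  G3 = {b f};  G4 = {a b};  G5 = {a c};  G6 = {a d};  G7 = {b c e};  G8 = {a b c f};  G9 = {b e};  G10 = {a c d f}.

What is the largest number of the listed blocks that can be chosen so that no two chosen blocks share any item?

G2, G5 are pairwise disjoint (G2={e,f}; G5={a,c}).
Every remaining block overlaps one of these, and no 3 of the listed blocks are pairwise disjoint, so 2 is the maximum.

2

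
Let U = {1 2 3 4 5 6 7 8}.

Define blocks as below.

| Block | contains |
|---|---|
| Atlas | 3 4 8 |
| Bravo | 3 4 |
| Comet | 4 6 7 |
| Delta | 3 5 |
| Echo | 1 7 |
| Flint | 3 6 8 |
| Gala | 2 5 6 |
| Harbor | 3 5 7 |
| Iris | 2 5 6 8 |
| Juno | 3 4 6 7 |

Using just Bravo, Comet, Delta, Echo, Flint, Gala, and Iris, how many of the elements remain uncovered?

Union of Bravo, Comet, Delta, Echo, Flint, Gala, Iris = {1, 2, 3, 4, 5, 6, 7, 8} — that's every element, so 0 are uncovered.

0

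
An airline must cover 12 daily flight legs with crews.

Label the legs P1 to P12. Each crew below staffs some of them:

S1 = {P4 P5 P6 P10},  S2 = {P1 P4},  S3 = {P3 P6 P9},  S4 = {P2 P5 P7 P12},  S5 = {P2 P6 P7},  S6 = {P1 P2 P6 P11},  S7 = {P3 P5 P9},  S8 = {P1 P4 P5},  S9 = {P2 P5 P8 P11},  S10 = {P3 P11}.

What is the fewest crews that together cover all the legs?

Take {S1, S4, S6, S7, S9}. Their union is {P1, P2, P3, P4, P5, P6, P7, P8, P9, P10, P11, P12}, which is all 12 legs.
No 4 of the 10 crews cover everything (all 210 combinations miss at least one leg), so 5 is optimal.

5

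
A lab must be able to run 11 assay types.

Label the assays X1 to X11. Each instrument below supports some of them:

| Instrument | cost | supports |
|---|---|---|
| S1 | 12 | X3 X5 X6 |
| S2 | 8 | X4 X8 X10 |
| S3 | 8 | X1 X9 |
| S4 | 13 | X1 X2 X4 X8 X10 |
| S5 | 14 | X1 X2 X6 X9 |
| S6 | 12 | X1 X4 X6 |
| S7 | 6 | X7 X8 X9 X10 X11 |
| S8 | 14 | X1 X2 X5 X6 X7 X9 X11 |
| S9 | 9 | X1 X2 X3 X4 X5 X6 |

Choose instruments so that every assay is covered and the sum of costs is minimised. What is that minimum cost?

15

S7, S9 together cover every assay (S7 ∪ S9 = {X1, X2, X3, X4, X5, X6, X7, X8, X9, X10, X11}); total cost 6 + 9 = 15.
No covering selection has total cost below 15.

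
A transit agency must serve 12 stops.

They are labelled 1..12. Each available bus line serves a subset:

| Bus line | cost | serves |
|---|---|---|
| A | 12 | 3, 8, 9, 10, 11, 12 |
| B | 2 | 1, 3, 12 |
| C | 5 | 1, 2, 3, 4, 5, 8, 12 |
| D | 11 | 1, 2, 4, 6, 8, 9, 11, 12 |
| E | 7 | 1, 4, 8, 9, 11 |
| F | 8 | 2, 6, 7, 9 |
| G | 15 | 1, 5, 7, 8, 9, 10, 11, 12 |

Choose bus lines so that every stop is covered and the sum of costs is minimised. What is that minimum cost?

A, C, F together cover every stop (A ∪ C ∪ F = {1, 2, 3, 4, 5, 6, 7, 8, 9, 10, 11, 12}); total cost 12 + 5 + 8 = 25.
The greedy pick B, C, F, A costs 27; no covering selection beats 25.

25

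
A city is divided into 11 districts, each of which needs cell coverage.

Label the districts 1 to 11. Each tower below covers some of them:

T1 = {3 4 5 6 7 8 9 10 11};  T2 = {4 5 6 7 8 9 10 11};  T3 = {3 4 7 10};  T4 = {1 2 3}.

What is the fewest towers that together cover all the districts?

Take {T1, T4}. Their union is {1, 2, 3, 4, 5, 6, 7, 8, 9, 10, 11}, which is all 11 districts.
No single tower has all 11 districts (the largest, T1, has 9), so 2 is optimal.

2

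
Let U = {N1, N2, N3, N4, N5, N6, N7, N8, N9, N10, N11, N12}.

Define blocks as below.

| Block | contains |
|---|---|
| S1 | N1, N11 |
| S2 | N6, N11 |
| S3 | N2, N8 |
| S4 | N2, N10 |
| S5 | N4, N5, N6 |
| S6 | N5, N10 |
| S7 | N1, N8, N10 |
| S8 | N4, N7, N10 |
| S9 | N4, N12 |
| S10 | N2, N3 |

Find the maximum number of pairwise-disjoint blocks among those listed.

4

S1, S6, S9, S10 are pairwise disjoint (S1={N1,N11}; S6={N5,N10}; S9={N4,N12}; S10={N2,N3}).
Every remaining block overlaps one of these, and no 5 of the listed blocks are pairwise disjoint, so 4 is the maximum.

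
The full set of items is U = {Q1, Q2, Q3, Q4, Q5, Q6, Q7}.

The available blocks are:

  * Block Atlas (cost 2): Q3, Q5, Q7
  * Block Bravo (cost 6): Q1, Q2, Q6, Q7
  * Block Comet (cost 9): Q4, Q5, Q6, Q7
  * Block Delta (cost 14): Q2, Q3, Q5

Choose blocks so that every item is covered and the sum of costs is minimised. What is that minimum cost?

17

Atlas, Bravo, Comet together cover every item (Atlas ∪ Bravo ∪ Comet = {Q1, Q2, Q3, Q4, Q5, Q6, Q7}); total cost 2 + 6 + 9 = 17.
No covering selection has total cost below 17.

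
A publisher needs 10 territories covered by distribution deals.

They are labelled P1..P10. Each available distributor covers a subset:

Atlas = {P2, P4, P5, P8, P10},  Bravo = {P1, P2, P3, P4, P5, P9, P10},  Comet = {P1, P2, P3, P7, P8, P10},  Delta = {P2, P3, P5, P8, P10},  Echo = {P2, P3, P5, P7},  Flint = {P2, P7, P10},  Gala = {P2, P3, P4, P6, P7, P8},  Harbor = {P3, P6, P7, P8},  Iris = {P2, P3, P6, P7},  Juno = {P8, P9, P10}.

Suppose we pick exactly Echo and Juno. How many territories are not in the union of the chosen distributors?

3

Union of Echo, Juno = {P2, P3, P5, P7, P8, P9, P10}.
Not covered: P1, P4, P6 — 3 territories.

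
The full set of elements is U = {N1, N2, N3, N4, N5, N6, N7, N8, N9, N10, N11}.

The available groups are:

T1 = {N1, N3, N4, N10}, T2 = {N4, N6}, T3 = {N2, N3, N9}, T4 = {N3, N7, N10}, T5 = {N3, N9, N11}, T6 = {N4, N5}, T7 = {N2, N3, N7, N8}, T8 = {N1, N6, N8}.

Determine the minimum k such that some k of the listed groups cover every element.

5

T1 and T2 and T5 and T6 and T7 together: T1 ∪ T2 ∪ T5 ∪ T6 ∪ T7 = {N1, N2, N3, N4, N5, N6, N7, N8, N9, N10, N11} — every element is covered.
No 4 of the 8 groups cover everything (all 70 combinations miss at least one element), so 5 is optimal.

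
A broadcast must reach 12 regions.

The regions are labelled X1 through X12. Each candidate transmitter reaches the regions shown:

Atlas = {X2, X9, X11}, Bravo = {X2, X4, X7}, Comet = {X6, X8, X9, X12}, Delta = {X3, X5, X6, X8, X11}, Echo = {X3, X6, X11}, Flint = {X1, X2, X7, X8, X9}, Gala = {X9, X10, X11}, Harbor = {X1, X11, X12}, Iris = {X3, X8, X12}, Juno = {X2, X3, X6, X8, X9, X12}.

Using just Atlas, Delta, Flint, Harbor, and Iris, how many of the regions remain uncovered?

Union of Atlas, Delta, Flint, Harbor, Iris = {X1, X2, X3, X5, X6, X7, X8, X9, X11, X12}.
Not covered: X4, X10 — 2 regions.

2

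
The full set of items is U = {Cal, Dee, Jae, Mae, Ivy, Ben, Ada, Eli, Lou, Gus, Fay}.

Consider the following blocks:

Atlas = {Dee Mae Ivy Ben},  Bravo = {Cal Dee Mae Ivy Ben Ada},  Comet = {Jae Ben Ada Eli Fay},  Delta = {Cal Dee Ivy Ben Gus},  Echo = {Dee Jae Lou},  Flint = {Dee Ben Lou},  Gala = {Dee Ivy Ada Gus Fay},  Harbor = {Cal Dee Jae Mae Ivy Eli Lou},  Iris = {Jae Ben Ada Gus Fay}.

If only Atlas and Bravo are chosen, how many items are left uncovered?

Union of Atlas, Bravo = {Cal, Dee, Mae, Ivy, Ben, Ada}.
Not covered: Jae, Eli, Lou, Gus, Fay — 5 items.

5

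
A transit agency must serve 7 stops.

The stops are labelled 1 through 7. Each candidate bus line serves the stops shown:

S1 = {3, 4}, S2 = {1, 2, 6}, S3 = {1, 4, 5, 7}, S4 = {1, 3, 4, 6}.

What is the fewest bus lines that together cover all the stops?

3

Take {S2, S3, S4}. Their union is {1, 2, 3, 4, 5, 6, 7}, which is all 7 stops.
Only S2 contains 2, so S2 is forced; the remaining 4 stops need at least 2 more bus lines (each remaining bus line adds at most 3) — so at least 3 bus lines are needed, and 3 is optimal.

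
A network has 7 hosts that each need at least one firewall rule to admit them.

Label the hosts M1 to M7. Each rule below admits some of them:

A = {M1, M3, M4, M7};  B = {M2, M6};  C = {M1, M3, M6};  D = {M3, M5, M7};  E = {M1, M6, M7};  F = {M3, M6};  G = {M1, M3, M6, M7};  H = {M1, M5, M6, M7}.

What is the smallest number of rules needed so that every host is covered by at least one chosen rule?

3

A and B and D together: A ∪ B ∪ D = {M1, M2, M3, M4, M5, M6, M7} — every host is covered.
Only B contains M2, so B is forced; the remaining 5 hosts need at least 2 more rules (each remaining rule adds at most 4) — so at least 3 rules are needed, and 3 is optimal.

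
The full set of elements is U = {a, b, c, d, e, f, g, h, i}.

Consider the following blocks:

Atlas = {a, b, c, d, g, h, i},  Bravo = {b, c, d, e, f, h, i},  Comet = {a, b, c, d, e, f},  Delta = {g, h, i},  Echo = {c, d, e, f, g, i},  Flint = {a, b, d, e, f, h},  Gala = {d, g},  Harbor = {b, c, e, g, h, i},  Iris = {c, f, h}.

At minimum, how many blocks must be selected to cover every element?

Atlas and Flint cover everything between them: the union {a, b, c, d, e, f, g, h, i} is all of U.
No single block has all 9 elements (the largest, Atlas, has 7), so 2 is optimal.

2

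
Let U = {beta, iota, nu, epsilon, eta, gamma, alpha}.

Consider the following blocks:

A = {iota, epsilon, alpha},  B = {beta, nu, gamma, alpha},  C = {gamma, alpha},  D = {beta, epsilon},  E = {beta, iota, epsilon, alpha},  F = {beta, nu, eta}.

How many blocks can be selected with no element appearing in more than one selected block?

A, F are pairwise disjoint (A={iota,epsilon,alpha}; F={beta,nu,eta}).
Every remaining block overlaps one of these, and no 3 of the listed blocks are pairwise disjoint, so 2 is the maximum.

2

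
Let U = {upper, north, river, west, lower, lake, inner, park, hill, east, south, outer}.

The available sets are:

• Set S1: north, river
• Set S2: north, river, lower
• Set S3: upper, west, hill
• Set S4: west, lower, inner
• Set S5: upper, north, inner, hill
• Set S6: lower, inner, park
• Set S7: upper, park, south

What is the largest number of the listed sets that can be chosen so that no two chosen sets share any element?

3

S1, S4, S7 are pairwise disjoint (S1={north,river}; S4={west,lower,inner}; S7={upper,park,south}).
Every remaining set overlaps one of these, and no 4 of the listed sets are pairwise disjoint, so 3 is the maximum.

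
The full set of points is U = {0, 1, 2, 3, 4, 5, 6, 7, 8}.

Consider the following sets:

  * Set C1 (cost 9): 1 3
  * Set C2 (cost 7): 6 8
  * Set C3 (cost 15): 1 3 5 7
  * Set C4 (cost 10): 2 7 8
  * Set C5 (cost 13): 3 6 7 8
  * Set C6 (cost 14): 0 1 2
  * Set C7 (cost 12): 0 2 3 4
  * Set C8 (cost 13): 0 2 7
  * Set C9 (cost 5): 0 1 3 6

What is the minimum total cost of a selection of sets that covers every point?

34

C2, C3, C7 together cover every point (C2 ∪ C3 ∪ C7 = {0, 1, 2, 3, 4, 5, 6, 7, 8}); total cost 7 + 15 + 12 = 34.
The greedy pick C9, C4, C7, C3 costs 42; no covering selection beats 34.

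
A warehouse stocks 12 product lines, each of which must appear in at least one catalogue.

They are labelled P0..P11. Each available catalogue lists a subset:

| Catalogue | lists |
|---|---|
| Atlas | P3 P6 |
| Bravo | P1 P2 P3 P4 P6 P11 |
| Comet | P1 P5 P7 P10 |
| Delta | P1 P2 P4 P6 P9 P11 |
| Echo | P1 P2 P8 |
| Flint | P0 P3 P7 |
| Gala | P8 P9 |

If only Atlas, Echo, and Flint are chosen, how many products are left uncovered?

5

Union of Atlas, Echo, Flint = {P0, P1, P2, P3, P6, P7, P8}.
Not covered: P4, P5, P9, P10, P11 — 5 products.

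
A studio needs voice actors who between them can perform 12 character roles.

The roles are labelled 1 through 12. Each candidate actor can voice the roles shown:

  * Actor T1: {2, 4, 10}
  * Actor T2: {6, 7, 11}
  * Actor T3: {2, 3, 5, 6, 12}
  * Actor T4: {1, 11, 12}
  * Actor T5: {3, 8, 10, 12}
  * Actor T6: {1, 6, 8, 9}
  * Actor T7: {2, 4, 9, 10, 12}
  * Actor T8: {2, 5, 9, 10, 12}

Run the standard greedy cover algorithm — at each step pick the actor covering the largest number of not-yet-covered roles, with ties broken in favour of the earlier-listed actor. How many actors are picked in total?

4

Greedy: pick T3 (covers 5 new) → pick T6 (covers 3 new) → pick T1 (covers 2 new) → pick T2 (covers 2 new). Total picks: 4.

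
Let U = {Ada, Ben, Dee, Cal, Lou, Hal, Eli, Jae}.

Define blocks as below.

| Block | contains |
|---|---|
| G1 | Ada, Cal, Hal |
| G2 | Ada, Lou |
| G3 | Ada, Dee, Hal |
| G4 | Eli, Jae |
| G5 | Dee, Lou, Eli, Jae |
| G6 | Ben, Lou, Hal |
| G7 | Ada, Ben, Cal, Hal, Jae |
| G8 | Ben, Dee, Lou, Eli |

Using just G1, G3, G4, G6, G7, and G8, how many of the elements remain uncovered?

Union of G1, G3, G4, G6, G7, G8 = {Ada, Ben, Dee, Cal, Lou, Hal, Eli, Jae} — that's every element, so 0 are uncovered.

0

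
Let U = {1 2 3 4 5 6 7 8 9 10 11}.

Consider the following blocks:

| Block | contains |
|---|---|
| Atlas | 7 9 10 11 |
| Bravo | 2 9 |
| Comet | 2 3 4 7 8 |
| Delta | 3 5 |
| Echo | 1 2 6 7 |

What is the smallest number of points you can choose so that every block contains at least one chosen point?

3

Take H = {2, 5, 7}. Each listed block contains at least one of these, so H is a hitting set of size 3.
No choice of 2 points meets every block, so 3 is the minimum.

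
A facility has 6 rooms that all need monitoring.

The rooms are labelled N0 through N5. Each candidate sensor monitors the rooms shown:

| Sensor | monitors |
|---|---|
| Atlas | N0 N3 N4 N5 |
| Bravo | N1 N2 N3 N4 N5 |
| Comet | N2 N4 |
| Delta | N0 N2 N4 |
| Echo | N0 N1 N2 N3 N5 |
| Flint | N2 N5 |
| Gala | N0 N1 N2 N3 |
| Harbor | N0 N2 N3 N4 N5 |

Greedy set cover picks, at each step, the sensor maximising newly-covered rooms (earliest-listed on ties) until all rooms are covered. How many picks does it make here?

2

Greedy: pick Bravo (covers 5 new) → pick Atlas (covers 1 new). Total picks: 2.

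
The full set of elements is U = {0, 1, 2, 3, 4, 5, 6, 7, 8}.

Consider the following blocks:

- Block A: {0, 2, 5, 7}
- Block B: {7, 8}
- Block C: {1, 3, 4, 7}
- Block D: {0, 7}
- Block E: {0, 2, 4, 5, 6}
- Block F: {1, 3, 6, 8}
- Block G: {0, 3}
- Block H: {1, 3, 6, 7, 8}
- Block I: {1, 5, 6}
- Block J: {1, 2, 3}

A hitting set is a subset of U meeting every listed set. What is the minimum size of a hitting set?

Take T = {3, 5, 7}. Each listed block contains at least one of these, so T is a hitting set of size 3.
The blocks B, G, I are pairwise disjoint, so any hitting set needs a separate element for each — at least 3. Hence 3 is optimal.

3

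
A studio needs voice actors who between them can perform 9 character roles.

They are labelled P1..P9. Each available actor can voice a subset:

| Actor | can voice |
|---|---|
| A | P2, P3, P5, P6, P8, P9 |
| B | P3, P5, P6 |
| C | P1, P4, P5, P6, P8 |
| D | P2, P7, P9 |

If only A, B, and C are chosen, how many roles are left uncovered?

Union of A, B, C = {P1, P2, P3, P4, P5, P6, P8, P9}.
Not covered: P7 — 1 role.

1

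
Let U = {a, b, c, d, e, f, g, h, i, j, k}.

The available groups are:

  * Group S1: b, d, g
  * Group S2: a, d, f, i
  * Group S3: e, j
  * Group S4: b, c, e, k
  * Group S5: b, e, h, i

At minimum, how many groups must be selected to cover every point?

Take {S1, S2, S3, S4, S5}. Their union is {a, b, c, d, e, f, g, h, i, j, k}, which is all 11 points.
No 4 of the 5 groups cover everything (all 5 combinations miss at least one point), so 5 is optimal.

5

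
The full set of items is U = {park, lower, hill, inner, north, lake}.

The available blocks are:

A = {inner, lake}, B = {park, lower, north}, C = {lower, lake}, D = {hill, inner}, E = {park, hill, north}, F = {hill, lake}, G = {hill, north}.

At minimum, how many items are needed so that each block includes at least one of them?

3

Take H = {lower, hill, inner}. Each listed block contains at least one of these, so H is a hitting set of size 3.
No choice of 2 items meets every block, so 3 is the minimum.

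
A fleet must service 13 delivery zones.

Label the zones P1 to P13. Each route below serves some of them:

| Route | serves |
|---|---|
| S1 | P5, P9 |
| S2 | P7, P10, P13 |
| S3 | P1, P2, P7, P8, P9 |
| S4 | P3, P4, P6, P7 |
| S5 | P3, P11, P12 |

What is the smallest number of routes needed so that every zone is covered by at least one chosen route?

5

Take {S1, S2, S3, S4, S5}. Their union is {P1, P2, P3, P4, P5, P6, P7, P8, P9, P10, P11, P12, P13}, which is all 13 zones.
No 4 of the 5 routes cover everything (all 5 combinations miss at least one zone), so 5 is optimal.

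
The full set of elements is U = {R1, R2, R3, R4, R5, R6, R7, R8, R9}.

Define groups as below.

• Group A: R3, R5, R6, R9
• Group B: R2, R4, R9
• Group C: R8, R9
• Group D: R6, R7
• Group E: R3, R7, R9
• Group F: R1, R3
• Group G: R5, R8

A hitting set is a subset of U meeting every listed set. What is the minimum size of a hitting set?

4

The 4 elements {R3, R5, R7, R9} hit every group.
The groups B, D, F, G are pairwise disjoint, so any hitting set needs a separate element for each — at least 4. Hence 4 is optimal.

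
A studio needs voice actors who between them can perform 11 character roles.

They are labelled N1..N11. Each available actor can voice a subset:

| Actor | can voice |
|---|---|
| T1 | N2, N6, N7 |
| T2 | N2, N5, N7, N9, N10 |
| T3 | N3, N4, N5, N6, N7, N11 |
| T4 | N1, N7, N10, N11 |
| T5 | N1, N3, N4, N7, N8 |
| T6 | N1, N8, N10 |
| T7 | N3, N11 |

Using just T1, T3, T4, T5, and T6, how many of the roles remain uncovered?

1

Union of T1, T3, T4, T5, T6 = {N1, N2, N3, N4, N5, N6, N7, N8, N10, N11}.
Not covered: N9 — 1 role.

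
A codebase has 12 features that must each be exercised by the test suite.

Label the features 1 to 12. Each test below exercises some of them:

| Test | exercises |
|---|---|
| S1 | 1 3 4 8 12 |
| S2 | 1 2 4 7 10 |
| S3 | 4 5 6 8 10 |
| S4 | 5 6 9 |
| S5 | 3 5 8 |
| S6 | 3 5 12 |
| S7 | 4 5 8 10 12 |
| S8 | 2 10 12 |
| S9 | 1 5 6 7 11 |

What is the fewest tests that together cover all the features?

S1 and S4 and S8 and S9 together: S1 ∪ S4 ∪ S8 ∪ S9 = {1, 2, 3, 4, 5, 6, 7, 8, 9, 10, 11, 12} — every feature is covered.
No 3 of the 9 tests cover everything (all 84 combinations miss at least one feature), so 4 is optimal.

4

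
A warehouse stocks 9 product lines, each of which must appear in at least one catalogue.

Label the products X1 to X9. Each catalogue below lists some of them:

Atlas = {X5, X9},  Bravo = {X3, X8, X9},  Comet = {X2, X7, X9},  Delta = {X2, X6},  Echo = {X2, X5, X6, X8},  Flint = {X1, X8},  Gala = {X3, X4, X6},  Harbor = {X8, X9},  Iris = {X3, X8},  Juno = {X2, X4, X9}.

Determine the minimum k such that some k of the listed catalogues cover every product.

4

Take {Comet, Echo, Flint, Gala}. Their union is {X1, X2, X3, X4, X5, X6, X7, X8, X9}, which is all 9 products.
Only Flint contains X1, so Flint is forced; the remaining 7 products need at least 3 more catalogues (each remaining catalogue adds at most 3) — so at least 4 catalogues are needed, and 4 is optimal.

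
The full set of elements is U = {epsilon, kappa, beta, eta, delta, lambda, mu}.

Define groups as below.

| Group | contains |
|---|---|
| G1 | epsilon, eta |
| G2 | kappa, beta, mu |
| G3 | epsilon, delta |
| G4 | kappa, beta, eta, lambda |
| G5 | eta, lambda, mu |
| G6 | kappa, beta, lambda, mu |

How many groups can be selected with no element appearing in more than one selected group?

2

G1, G6 are pairwise disjoint (G1={epsilon,eta}; G6={kappa,beta,lambda,mu}).
Every remaining group overlaps one of these, and no 3 of the listed groups are pairwise disjoint, so 2 is the maximum.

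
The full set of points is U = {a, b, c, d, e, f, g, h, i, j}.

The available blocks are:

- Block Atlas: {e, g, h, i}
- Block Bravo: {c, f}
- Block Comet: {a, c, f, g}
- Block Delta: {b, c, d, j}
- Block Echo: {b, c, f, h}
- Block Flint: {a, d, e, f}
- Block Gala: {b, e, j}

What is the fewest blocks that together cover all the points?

Atlas, Comet, and Delta cover everything between them: the union {a, b, c, d, e, f, g, h, i, j} is all of U.
Each block has at most 4 points, and 2·4 = 8 < 10 — so at least 3 blocks are needed, and 3 is optimal.

3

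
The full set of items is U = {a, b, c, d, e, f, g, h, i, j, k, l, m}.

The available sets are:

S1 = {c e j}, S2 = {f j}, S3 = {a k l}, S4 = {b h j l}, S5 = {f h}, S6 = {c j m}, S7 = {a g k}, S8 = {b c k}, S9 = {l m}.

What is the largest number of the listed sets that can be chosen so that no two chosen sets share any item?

S1, S5, S7, S9 are pairwise disjoint (S1={c,e,j}; S5={f,h}; S7={a,g,k}; S9={l,m}).
Every remaining set overlaps one of these, and no 5 of the listed sets are pairwise disjoint, so 4 is the maximum.

4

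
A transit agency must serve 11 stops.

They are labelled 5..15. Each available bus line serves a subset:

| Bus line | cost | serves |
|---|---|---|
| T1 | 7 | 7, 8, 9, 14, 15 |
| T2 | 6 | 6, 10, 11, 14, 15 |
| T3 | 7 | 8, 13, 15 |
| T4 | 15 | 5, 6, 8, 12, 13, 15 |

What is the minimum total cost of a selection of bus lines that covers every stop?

28

T1, T2, T4 together cover every stop (T1 ∪ T2 ∪ T4 = {5, 6, 7, 8, 9, 10, 11, 12, 13, 14, 15}); total cost 7 + 6 + 15 = 28.
No covering selection has total cost below 28.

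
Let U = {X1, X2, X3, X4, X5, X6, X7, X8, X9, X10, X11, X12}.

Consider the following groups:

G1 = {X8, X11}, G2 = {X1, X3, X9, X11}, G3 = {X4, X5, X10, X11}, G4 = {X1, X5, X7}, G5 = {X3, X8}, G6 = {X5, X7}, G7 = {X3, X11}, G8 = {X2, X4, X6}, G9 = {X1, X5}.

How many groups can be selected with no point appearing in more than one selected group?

3

G7, G8, G9 are pairwise disjoint (G7={X3,X11}; G8={X2,X4,X6}; G9={X1,X5}).
Every remaining group overlaps one of these, and no 4 of the listed groups are pairwise disjoint, so 3 is the maximum.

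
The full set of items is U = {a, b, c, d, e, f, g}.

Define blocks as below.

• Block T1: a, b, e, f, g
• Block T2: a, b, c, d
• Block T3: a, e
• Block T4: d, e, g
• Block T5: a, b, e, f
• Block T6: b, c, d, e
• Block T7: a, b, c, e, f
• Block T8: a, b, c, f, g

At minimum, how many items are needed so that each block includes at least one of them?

2

Take H = {a, e}. Each listed block contains at least one of these, so H is a hitting set of size 2.
No single item lies in every block, so at least 2 are needed and 2 is optimal.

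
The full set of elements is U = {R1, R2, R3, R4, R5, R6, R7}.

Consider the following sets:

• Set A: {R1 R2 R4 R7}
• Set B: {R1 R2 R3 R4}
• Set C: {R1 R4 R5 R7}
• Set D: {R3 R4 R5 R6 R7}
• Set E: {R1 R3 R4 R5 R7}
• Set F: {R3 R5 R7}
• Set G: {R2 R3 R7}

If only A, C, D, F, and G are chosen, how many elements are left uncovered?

0

Union of A, C, D, F, G = {R1, R2, R3, R4, R5, R6, R7} — that's every element, so 0 are uncovered.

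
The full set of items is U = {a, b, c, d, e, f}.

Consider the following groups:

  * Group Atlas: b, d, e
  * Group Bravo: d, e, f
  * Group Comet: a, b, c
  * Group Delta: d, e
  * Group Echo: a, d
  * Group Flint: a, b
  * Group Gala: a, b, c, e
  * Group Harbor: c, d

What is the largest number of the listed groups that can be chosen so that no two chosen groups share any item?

Flint, Harbor are pairwise disjoint (Flint={a,b}; Harbor={c,d}).
Every remaining group overlaps one of these, and no 3 of the listed groups are pairwise disjoint, so 2 is the maximum.

2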